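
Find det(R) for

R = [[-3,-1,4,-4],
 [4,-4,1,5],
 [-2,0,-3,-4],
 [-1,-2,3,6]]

Expand along row 3 (it has 1 zero):
  + (-2) · M_31   where M_31 = det([-1 4 -4; -4 1 5; -2 3 6]) = 105
  + (-3) · M_33   where M_33 = det([-3 -1 -4; 4 -4 5; -1 -2 6]) = 119
  − (-4) · M_34   where M_34 = det([-3 -1 4; 4 -4 1; -1 -2 3]) = -5
det = (+1)·(-2)·(105) + (+1)·(-3)·(119) + (-1)·(-4)·(-5) = -587

det(R) = -587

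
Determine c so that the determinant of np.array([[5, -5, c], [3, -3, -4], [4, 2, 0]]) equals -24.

c = -8

Expanding along the row containing c, det(M) is linear in c: det(M) = (18)·c + (120).
Set (18)·c + (120) = -24  ⇒  (18)·c = -144  ⇒  c = -8.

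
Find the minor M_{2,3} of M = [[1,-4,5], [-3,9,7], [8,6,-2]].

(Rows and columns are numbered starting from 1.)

38

Delete row 2 and column 3; the remaining 2×2 submatrix is [1 -4; 8 6].
Its determinant is 1·6 − (-4)·8 = 38.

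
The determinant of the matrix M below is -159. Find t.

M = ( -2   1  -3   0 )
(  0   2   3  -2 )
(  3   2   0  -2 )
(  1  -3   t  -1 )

t = -6

Expanding along the column containing t, det(M) is linear in t: det(M) = (6)·t + (-123).
Set (6)·t + (-123) = -159  ⇒  (6)·t = -36  ⇒  t = -6.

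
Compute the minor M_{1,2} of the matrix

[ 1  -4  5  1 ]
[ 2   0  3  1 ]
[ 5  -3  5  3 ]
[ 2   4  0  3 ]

Delete row 1 and column 2; the remaining 3×3 submatrix is [2 3 1; 5 5 3; 2 0 3].
Its determinant is -7.

-7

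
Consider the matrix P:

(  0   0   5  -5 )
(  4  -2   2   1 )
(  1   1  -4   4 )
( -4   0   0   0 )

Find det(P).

Expand along row 4 (it has 3 zeros):
  − (-4) · M_41   where M_41 = det([0 5 -5; -2 2 1; 1 -4 4]) = 15
det = (-1)·(-4)·(15) = 60

60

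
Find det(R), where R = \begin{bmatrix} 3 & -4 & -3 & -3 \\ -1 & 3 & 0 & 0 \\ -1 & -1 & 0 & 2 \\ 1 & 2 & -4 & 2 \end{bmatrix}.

-62

Expand along row 2 (it has 2 zeros):
  − (-1) · M_21   where M_21 = det([-4 -3 -3; -1 0 2; 2 -4 2]) = -62
  + (3) · M_22   where M_22 = det([3 -3 -3; -1 0 2; 1 -4 2]) = 0
det = (-1)·(-1)·(-62) + (+1)·(3)·(0) = -62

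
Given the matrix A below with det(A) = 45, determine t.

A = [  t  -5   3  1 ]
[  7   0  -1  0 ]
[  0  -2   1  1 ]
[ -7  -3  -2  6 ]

Expanding along the column containing t, det(A) is linear in t: det(A) = (-9)·t + (63).
Set (-9)·t + (63) = 45  ⇒  (-9)·t = -18  ⇒  t = 2.

2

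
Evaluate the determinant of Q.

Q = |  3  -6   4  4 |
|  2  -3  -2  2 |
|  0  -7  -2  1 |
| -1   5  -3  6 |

det(Q) = -835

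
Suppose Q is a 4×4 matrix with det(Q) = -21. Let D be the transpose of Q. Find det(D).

|D| = -21

det(Qᵀ) = det(Q).
det(D) = (1)·(-21) = -21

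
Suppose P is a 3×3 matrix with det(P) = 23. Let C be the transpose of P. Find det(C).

det(C) = 23

det(Pᵀ) = det(P).
det(C) = (1)·(23) = 23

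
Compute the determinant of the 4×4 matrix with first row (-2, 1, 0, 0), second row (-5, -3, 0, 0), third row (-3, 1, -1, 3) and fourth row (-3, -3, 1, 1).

-44

The matrix is block lower-triangular with a 2×2 block and a 2×2 block on the diagonal, so its determinant equals the product of the determinants of the diagonal blocks.
det of the 2×2 block = 11
det of the 2×2 block = -4
det = (11)·(-4) = -44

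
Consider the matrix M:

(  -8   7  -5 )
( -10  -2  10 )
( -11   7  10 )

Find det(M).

Expand along column 1:
  + (-8) · |-2 10; 7 10| = (-8)·(-20 − 70) = 720
  − (-10) · |7 -5; 7 10| = −(-10)·(70 − (-35)) = 1050
  + (-11) · |7 -5; -2 10| = (-11)·(70 − 10) = -660
Sum: (720) + (1050) + (-660) = 1110

|M| = 1110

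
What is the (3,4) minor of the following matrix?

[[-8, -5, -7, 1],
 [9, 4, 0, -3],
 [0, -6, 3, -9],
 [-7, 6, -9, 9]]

Delete row 3 and column 4; the remaining 3×3 submatrix is [-8 -5 -7; 9 4 0; -7 6 -9].
Its determinant is -691.

The minor is -691.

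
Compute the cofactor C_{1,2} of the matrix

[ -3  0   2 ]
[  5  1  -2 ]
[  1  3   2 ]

-12

Delete row 1 and column 2; the remaining 2×2 submatrix is [5 -2; 1 2].
Its determinant is 5·2 − (-2)·1 = 12.
The cofactor carries sign (−1)^(1+2) = −1, so C_{1,2} = −(12) = -12.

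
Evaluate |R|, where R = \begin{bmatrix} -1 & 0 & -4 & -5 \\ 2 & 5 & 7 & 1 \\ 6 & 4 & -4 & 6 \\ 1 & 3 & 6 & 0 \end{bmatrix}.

Expand along row 1 (it has 1 zero):
  + (-1) · M_11   where M_11 = det([5 7 1; 4 -4 6; 3 6 0]) = -18
  + (-4) · M_13   where M_13 = det([2 5 1; 6 4 6; 1 3 0]) = 8
  − (-5) · M_14   where M_14 = det([2 5 7; 6 4 -4; 1 3 6]) = -30
det = (+1)·(-1)·(-18) + (+1)·(-4)·(8) + (-1)·(-5)·(-30) = -164

det(R) = -164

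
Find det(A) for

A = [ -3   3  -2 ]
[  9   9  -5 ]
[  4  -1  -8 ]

Expand along row 1:
  + (-3) · |9 -5; -1 -8| = (-3)·(-72 − 5) = 231
  − 3 · |9 -5; 4 -8| = −3·(-72 − (-20)) = 156
  + (-2) · |9 9; 4 -1| = (-2)·(-9 − 36) = 90
Sum: (231) + (156) + (90) = 477

The determinant is 477.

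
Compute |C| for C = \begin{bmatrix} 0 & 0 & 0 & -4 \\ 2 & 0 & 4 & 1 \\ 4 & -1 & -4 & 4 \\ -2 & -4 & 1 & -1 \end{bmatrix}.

|C| = -424

Expand along row 1 (it has 3 zeros):
  − (-4) · M_14   where M_14 = det([2 0 4; 4 -1 -4; -2 -4 1]) = -106
det = (-1)·(-4)·(-106) = -424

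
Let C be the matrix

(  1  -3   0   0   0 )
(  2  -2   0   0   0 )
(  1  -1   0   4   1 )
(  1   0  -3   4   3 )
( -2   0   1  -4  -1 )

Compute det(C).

det(C) = 32

C is block lower-triangular with a 2×2 block and a 3×3 block on the diagonal, so its determinant equals the product of the determinants of the diagonal blocks.
det of the 2×2 block = 4
det of the 3×3 block = 8
det = (4)·(8) = 32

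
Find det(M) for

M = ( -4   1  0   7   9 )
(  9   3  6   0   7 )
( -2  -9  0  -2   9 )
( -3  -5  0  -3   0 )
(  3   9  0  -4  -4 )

Expand along column 3 (it has 4 zeros):
  − (6) · M_23   where M_23 = det([-4 1 7 9; -2 -9 -2 9; -3 -5 -3 0; 3 9 -4 -4]) = -2960
det = (-1)·(6)·(-2960) = 17760

det(M) = 17760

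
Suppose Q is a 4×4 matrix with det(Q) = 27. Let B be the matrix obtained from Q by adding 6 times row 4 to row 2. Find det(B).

The determinant is 27.

Adding a multiple of one row to another leaves the determinant unchanged.
det(B) = (1)·(27) = 27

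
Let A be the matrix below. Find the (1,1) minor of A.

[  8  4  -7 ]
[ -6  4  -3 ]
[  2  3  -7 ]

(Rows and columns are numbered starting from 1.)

The minor is -19.

Delete row 1 and column 1; the remaining 2×2 submatrix is [4 -3; 3 -7].
Its determinant is 4·(-7) − (-3)·3 = -19.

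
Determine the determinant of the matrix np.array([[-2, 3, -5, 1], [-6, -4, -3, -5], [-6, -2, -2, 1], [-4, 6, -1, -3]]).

The determinant is -1486.

Expand along row 1:
  + (-2) · M_11   where M_11 = det([-4 -3 -5; -2 -2 1; 6 -1 -3]) = -98
  − (3) · M_12   where M_12 = det([-6 -3 -5; -6 -2 1; -4 -1 -3]) = 34
  + (-5) · M_13   where M_13 = det([-6 -4 -5; -6 -2 1; -4 6 -3]) = 308
  − (1) · M_14   where M_14 = det([-6 -4 -3; -6 -2 -2; -4 6 -1]) = 40
det = (+1)·(-2)·(-98) + (-1)·(3)·(34) + (+1)·(-5)·(308) + (-1)·(1)·(40) = -1486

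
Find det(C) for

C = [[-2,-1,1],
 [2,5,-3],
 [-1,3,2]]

-26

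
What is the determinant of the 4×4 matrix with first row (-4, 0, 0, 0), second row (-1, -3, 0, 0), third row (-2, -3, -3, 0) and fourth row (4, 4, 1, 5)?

-180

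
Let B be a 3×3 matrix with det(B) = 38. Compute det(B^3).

The determinant is 54872.

det(B^3) = (det B)^3 = (38)^3 = 54872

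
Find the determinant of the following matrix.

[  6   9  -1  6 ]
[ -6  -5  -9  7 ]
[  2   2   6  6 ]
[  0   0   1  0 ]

-174

Expand along row 4 (it has 3 zeros):
  − (1) · M_43   where M_43 = det([6 9 6; -6 -5 7; 2 2 6]) = 174
det = (-1)·(1)·(174) = -174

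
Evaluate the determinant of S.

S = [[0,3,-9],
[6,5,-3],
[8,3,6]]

Expand along row 1:
  − 3 · |6 -3; 8 6| = −3·(36 − (-24)) = -180
  + (-9) · |6 5; 8 3| = (-9)·(18 − 40) = 198
Sum: (-180) + (198) = 18

18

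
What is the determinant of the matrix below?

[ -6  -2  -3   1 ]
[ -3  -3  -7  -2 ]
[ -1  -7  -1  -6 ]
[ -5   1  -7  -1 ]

Expand along row 1:
  + (-6) · M_11   where M_11 = det([-3 -7 -2; -7 -1 -6; 1 -7 -1]) = 114
  − (-2) · M_12   where M_12 = det([-3 -7 -2; -1 -1 -6; -5 -7 -1]) = -84
  + (-3) · M_13   where M_13 = det([-3 -3 -2; -1 -7 -6; -5 1 -1]) = -54
  − (1) · M_14   where M_14 = det([-3 -3 -7; -1 -7 -1; -5 1 -7]) = 108
det = (+1)·(-6)·(114) + (-1)·(-2)·(-84) + (+1)·(-3)·(-54) + (-1)·(1)·(108) = -798

-798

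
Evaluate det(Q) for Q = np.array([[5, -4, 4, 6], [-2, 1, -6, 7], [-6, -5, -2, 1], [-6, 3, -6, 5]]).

det(Q) = -1648

Expand along row 1:
  + (5) · M_11   where M_11 = det([1 -6 7; -5 -2 1; 3 -6 5]) = 80
  − (-4) · M_12   where M_12 = det([-2 -6 7; -6 -2 1; -6 -6 5]) = 32
  + (4) · M_13   where M_13 = det([-2 1 7; -6 -5 1; -6 3 5]) = -256
  − (6) · M_14   where M_14 = det([-2 1 -6; -6 -5 -2; -6 3 -6]) = 192
det = (+1)·(5)·(80) + (-1)·(-4)·(32) + (+1)·(4)·(-256) + (-1)·(6)·(192) = -1648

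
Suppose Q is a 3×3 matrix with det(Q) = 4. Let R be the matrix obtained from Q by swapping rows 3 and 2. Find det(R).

Swapping two rows multiplies the determinant by −1.
det(R) = (-1)·(4) = -4

-4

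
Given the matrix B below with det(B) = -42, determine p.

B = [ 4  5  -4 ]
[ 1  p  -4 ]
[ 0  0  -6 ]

Expanding along the row containing p, det(B) is linear in p: det(B) = (-24)·p + (30).
Set (-24)·p + (30) = -42  ⇒  (-24)·p = -72  ⇒  p = 3.

3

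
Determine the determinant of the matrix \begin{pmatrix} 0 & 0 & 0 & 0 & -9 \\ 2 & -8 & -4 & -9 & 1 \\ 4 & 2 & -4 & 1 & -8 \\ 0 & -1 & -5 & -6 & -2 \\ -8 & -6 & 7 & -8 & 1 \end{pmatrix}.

The determinant is -5130.

Expand along row 1 (it has 4 zeros):
  + (-9) · M_15   where M_15 = det([2 -8 -4 -9; 4 2 -4 1; 0 -1 -5 -6; -8 -6 7 -8]) = 570
det = (+1)·(-9)·(570) = -5130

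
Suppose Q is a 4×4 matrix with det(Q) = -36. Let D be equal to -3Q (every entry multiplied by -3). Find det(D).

For a 4×4 matrix, det(-3Q) = (-3)^4·det(Q) = 81·det(Q).
det(D) = (81)·(-36) = -2916

-2916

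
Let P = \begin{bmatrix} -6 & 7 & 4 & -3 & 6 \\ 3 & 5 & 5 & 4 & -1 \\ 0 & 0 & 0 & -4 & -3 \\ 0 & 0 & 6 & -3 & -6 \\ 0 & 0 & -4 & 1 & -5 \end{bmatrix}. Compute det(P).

P is block upper-triangular with a 2×2 block and a 3×3 block on the diagonal, so its determinant equals the product of the determinants of the diagonal blocks.
det of the 2×2 block = -51
det of the 3×3 block = -198
det = (-51)·(-198) = 10098

det(P) = 10098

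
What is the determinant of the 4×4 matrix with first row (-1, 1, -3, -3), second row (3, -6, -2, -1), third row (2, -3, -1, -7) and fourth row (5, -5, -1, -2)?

Expand along row 1:
  + (-1) · M_11   where M_11 = det([-6 -2 -1; -3 -1 -7; -5 -1 -2]) = -26
  − (1) · M_12   where M_12 = det([3 -2 -1; 2 -1 -7; 5 -1 -2]) = 44
  + (-3) · M_13   where M_13 = det([3 -6 -1; 2 -3 -7; 5 -5 -2]) = 94
  − (-3) · M_14   where M_14 = det([3 -6 -2; 2 -3 -1; 5 -5 -1]) = 2
det = (+1)·(-1)·(-26) + (-1)·(1)·(44) + (+1)·(-3)·(94) + (-1)·(-3)·(2) = -294

-294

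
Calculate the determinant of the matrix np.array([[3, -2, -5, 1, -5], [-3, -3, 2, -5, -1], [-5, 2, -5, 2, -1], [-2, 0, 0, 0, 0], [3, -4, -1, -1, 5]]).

1392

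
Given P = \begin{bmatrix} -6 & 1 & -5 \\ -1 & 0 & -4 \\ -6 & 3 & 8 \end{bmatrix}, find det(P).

-25

Expand along row 2:
  − (-1) · |1 -5; 3 8| = −(-1)·(8 − (-15)) = 23
  − (-4) · |-6 1; -6 3| = −(-4)·(-18 − (-6)) = -48
Sum: (23) + (-48) = -25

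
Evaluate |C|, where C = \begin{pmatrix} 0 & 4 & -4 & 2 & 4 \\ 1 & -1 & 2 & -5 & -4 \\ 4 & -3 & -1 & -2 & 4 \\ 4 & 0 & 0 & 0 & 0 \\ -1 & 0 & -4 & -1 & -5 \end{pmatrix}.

Expand along row 4 (it has 4 zeros):
  − (4) · M_41   where M_41 = det([4 -4 2 4; -1 2 -5 -4; -3 -1 -2 4; 0 -4 -1 -5]) = 878
det = (-1)·(4)·(878) = -3512

-3512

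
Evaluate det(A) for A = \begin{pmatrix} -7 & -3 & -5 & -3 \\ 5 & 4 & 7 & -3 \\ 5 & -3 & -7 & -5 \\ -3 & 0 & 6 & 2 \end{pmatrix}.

Expand along row 4 (it has 1 zero):
  − (-3) · M_41   where M_41 = det([-3 -5 -3; 4 7 -3; -3 -7 -5]) = 44
  − (6) · M_43   where M_43 = det([-7 -3 -3; 5 4 -3; 5 -3 -5]) = 278
  + (2) · M_44   where M_44 = det([-7 -3 -5; 5 4 7; 5 -3 -7]) = 14
det = (-1)·(-3)·(44) + (-1)·(6)·(278) + (+1)·(2)·(14) = -1508

|A| = -1508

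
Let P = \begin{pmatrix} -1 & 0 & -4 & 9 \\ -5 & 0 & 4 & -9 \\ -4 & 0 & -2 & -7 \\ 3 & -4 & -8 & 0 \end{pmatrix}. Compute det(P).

Expand along column 2 (it has 3 zeros):
  + (-4) · M_42   where M_42 = det([-1 -4 9; -5 4 -9; -4 -2 -7]) = 276
det = (+1)·(-4)·(276) = -1104

-1104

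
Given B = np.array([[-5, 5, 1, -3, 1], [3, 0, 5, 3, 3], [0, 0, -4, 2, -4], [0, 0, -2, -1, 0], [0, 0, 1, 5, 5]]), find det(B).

B is block upper-triangular with a 2×2 block and a 3×3 block on the diagonal, so its determinant equals the product of the determinants of the diagonal blocks.
det of the 2×2 block = -15
det of the 3×3 block = 76
det = (-15)·(76) = -1140

-1140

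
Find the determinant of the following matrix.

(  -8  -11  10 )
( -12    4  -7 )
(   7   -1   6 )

Expand along row 1:
  + (-8) · |4 -7; -1 6| = (-8)·(24 − 7) = -136
  − (-11) · |-12 -7; 7 6| = −(-11)·(-72 − (-49)) = -253
  + 10 · |-12 4; 7 -1| = 10·(12 − 28) = -160
Sum: (-136) + (-253) + (-160) = -549

The determinant is -549.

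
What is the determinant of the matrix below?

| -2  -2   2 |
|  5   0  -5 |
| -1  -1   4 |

Expand along row 2:
  − 5 · |-2 2; -1 4| = −5·(-8 − (-2)) = 30
  − (-5) · |-2 -2; -1 -1| = −(-5)·(2 − 2) = 0
Sum: (30) + (0) = 30

30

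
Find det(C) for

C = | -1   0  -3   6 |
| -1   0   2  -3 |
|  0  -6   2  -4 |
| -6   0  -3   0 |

det(C) = 270

Expand along column 2 (it has 3 zeros):
  − (-6) · M_32   where M_32 = det([-1 -3 6; -1 2 -3; -6 -3 0]) = 45
det = (-1)·(-6)·(45) = 270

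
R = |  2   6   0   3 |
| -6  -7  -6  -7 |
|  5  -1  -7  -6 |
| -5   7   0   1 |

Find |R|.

det(R) = 1239

Expand along column 3 (it has 2 zeros):
  − (-6) · M_23   where M_23 = det([2 6 3; 5 -1 -6; -5 7 1]) = 322
  + (-7) · M_33   where M_33 = det([2 6 3; -6 -7 -7; -5 7 1]) = 99
det = (-1)·(-6)·(322) + (+1)·(-7)·(99) = 1239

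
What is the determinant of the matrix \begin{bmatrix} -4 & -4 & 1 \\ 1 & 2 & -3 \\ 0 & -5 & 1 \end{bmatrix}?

Expand along row 3:
  − (-5) · |-4 1; 1 -3| = −(-5)·(12 − 1) = 55
  + 1 · |-4 -4; 1 2| = 1·(-8 − (-4)) = -4
Sum: (55) + (-4) = 51

51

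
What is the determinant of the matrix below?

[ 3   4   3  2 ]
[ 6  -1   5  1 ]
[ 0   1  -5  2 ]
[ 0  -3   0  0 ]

Expand along row 4 (it has 3 zeros):
  + (-3) · M_42   where M_42 = det([3 3 2; 6 5 1; 0 -5 2]) = -51
det = (+1)·(-3)·(-51) = 153

153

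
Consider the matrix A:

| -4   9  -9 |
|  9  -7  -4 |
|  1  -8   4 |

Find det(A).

|A| = 465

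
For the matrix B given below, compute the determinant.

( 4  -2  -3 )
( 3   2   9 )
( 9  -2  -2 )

Expand along column 1:
  + 4 · |2 9; -2 -2| = 4·(-4 − (-18)) = 56
  − 3 · |-2 -3; -2 -2| = −3·(4 − 6) = 6
  + 9 · |-2 -3; 2 9| = 9·(-18 − (-6)) = -108
Sum: (56) + (6) + (-108) = -46

-46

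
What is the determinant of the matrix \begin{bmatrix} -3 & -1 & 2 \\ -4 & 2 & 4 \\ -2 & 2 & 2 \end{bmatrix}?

4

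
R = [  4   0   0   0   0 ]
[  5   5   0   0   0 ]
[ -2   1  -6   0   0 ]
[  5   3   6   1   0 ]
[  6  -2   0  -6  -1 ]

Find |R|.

R is lower triangular, so det(R) is the product of the diagonal entries:
det = (4) · (5) · (-6) · (1) · (-1) = 120

|R| = 120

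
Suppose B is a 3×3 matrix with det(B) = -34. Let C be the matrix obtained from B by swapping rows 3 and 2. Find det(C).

The determinant is 34.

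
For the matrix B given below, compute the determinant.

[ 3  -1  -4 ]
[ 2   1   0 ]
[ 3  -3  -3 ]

Expand along row 2:
  − 2 · |-1 -4; -3 -3| = −2·(3 − 12) = 18
  + 1 · |3 -4; 3 -3| = 1·(-9 − (-12)) = 3
Sum: (18) + (3) = 21

The determinant is 21.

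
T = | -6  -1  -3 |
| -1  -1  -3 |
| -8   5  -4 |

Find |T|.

Expand along row 1:
  + (-6) · |-1 -3; 5 -4| = (-6)·(4 − (-15)) = -114
  − (-1) · |-1 -3; -8 -4| = −(-1)·(4 − 24) = -20
  + (-3) · |-1 -1; -8 5| = (-3)·(-5 − 8) = 39
Sum: (-114) + (-20) + (39) = -95

-95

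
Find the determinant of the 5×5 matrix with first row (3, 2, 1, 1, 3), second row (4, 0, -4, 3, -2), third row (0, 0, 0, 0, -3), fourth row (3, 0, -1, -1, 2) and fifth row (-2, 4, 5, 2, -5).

The determinant is -102.

Expand along row 3 (it has 4 zeros):
  + (-3) · M_35   where M_35 = det([3 2 1 1; 4 0 -4 3; 3 0 -1 -1; -2 4 5 2]) = 34
det = (+1)·(-3)·(34) = -102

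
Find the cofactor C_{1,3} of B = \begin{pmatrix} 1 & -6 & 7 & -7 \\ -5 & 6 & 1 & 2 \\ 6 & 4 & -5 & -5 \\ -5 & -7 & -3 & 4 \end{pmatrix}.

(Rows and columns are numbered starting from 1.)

57

Delete row 1 and column 3; the remaining 3×3 submatrix is [-5 6 2; 6 4 -5; -5 -7 4].
Its determinant is 57.
The cofactor carries sign (−1)^(1+3) = +1, so C_{1,3} = +(57) = 57.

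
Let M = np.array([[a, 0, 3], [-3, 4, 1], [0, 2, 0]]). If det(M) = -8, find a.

a = -5

Expanding along the column containing a, det(M) is linear in a: det(M) = (-2)·a + (-18).
Set (-2)·a + (-18) = -8  ⇒  (-2)·a = 10  ⇒  a = -5.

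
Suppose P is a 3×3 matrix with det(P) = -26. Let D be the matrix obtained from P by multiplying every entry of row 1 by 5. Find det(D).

The determinant is -130.

Scaling one row by 5 multiplies the determinant by 5.
det(D) = (5)·(-26) = -130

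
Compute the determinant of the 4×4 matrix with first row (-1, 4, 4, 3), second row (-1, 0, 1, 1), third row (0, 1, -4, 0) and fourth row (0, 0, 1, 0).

2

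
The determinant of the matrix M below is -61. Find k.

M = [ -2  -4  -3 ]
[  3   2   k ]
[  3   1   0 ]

Expanding along the column containing k, det(M) is linear in k: det(M) = (-10)·k + (9).
Set (-10)·k + (9) = -61  ⇒  (-10)·k = -70  ⇒  k = 7.

7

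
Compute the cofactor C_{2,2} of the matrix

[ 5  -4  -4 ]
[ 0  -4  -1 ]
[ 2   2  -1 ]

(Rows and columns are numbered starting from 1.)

The cofactor is 3.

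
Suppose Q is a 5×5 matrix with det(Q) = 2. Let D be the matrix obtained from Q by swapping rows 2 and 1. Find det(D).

|D| = -2

Swapping two rows multiplies the determinant by −1.
det(D) = (-1)·(2) = -2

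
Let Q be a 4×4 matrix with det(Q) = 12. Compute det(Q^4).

20736

det(Q^4) = (det Q)^4 = (12)^4 = 20736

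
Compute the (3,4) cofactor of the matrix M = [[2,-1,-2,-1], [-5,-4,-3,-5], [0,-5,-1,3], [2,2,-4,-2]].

-74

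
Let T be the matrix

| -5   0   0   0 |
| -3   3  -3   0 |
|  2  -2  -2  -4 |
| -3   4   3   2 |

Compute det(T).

The determinant is -300.

Expand along row 1 (it has 3 zeros):
  + (-5) · M_11   where M_11 = det([3 -3 0; -2 -2 -4; 4 3 2]) = 60
det = (+1)·(-5)·(60) = -300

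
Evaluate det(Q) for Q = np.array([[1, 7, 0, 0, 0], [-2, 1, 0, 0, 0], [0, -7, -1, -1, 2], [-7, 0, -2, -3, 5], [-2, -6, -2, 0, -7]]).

Q is block lower-triangular with a 2×2 block and a 3×3 block on the diagonal, so its determinant equals the product of the determinants of the diagonal blocks.
det of the 2×2 block = 15
det of the 3×3 block = -9
det = (15)·(-9) = -135

-135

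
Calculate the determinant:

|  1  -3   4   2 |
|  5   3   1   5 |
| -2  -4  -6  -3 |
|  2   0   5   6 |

Expand along row 4 (it has 1 zero):
  − (2) · M_41   where M_41 = det([-3 4 2; 3 1 5; -4 -6 -3]) = -153
  − (5) · M_43   where M_43 = det([1 -3 2; 5 3 5; -2 -4 -3]) = -32
  + (6) · M_44   where M_44 = det([1 -3 4; 5 3 1; -2 -4 -6]) = -154
det = (-1)·(2)·(-153) + (-1)·(5)·(-32) + (+1)·(6)·(-154) = -458

-458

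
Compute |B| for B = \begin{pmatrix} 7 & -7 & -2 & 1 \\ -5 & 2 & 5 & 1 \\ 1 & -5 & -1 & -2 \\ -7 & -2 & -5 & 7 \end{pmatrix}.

Expand along row 1:
  + (7) · M_11   where M_11 = det([2 5 1; -5 -1 -2; -2 -5 7]) = 184
  − (-7) · M_12   where M_12 = det([-5 5 1; 1 -1 -2; -7 -5 7]) = 108
  + (-2) · M_13   where M_13 = det([-5 2 1; 1 -5 -2; -7 -2 7]) = 172
  − (1) · M_14   where M_14 = det([-5 2 5; 1 -5 -1; -7 -2 -5]) = -276
det = (+1)·(7)·(184) + (-1)·(-7)·(108) + (+1)·(-2)·(172) + (-1)·(1)·(-276) = 1976

|B| = 1976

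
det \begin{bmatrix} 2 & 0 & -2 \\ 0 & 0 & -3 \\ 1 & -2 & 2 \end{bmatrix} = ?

-12

Expand along column 2:
  − (-2) · |2 -2; 0 -3| = −(-2)·(-6 − 0) = -12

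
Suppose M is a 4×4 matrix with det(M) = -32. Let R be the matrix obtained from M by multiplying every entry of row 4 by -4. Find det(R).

Scaling one row by -4 multiplies the determinant by -4.
det(R) = (-4)·(-32) = 128

|R| = 128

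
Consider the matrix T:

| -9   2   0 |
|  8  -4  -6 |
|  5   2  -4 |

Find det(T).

Expand along row 1:
  + (-9) · |-4 -6; 2 -4| = (-9)·(16 − (-12)) = -252
  − 2 · |8 -6; 5 -4| = −2·(-32 − (-30)) = 4
Sum: (-252) + (4) = -248

det(T) = -248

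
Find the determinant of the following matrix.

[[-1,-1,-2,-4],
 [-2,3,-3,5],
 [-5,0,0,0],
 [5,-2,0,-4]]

Expand along row 3 (it has 3 zeros):
  + (-5) · M_31   where M_31 = det([-1 -2 -4; 3 -3 5; -2 0 -4]) = 8
det = (+1)·(-5)·(8) = -40

-40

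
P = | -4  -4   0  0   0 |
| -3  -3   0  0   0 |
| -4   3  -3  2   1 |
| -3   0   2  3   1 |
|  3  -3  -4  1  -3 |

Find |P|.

P is block lower-triangular with a 2×2 block and a 3×3 block on the diagonal, so its determinant equals the product of the determinants of the diagonal blocks.
det of the 2×2 block = 0
det of the 3×3 block = 48
det = (0)·(48) = 0

0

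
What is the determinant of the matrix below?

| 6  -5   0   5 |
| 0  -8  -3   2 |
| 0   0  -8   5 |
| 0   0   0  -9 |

The determinant is -3456.

The matrix is upper triangular, so the determinant is the product of the diagonal entries:
det = (6) · (-8) · (-8) · (-9) = -3456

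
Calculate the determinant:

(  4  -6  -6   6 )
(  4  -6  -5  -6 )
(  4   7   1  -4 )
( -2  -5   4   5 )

Expand along row 1:
  + (4) · M_11   where M_11 = det([-6 -5 -6; 7 1 -4; -5 4 5]) = -249
  − (-6) · M_12   where M_12 = det([4 -5 -6; 4 1 -4; -2 4 5]) = 36
  + (-6) · M_13   where M_13 = det([4 -6 -6; 4 7 -4; -2 -5 5]) = 168
  − (6) · M_14   where M_14 = det([4 -6 -5; 4 7 1; -2 -5 4]) = 270
det = (+1)·(4)·(-249) + (-1)·(-6)·(36) + (+1)·(-6)·(168) + (-1)·(6)·(270) = -3408

The determinant is -3408.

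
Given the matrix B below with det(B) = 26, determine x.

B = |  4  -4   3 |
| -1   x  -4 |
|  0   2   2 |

x = 1

Expanding along the column containing x, det(B) is linear in x: det(B) = (8)·x + (18).
Set (8)·x + (18) = 26  ⇒  (8)·x = 8  ⇒  x = 1.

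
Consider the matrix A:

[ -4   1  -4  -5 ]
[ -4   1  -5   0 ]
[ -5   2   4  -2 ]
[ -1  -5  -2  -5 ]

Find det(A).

Expand along row 2 (it has 1 zero):
  − (-4) · M_21   where M_21 = det([1 -4 -5; 2 4 -2; -5 -2 -5]) = -184
  + (1) · M_22   where M_22 = det([-4 -4 -5; -5 4 -2; -1 -2 -5]) = 118
  − (-5) · M_23   where M_23 = det([-4 1 -5; -5 2 -2; -1 -5 -5]) = -78
det = (-1)·(-4)·(-184) + (+1)·(1)·(118) + (-1)·(-5)·(-78) = -1008

-1008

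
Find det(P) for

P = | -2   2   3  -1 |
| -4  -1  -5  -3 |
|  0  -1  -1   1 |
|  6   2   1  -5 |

-24

Expand along row 3 (it has 1 zero):
  − (-1) · M_32   where M_32 = det([-2 3 -1; -4 -5 -3; 6 1 -5]) = -196
  + (-1) · M_33   where M_33 = det([-2 2 -1; -4 -1 -3; 6 2 -5]) = -96
  − (1) · M_34   where M_34 = det([-2 2 3; -4 -1 -5; 6 2 1]) = -76
det = (-1)·(-1)·(-196) + (+1)·(-1)·(-96) + (-1)·(1)·(-76) = -24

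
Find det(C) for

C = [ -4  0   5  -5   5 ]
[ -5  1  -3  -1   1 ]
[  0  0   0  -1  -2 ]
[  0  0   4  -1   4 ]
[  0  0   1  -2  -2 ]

C is block upper-triangular with a 2×2 block and a 3×3 block on the diagonal, so its determinant equals the product of the determinants of the diagonal blocks.
det of the 2×2 block = -4
det of the 3×3 block = 2
det = (-4)·(2) = -8

The determinant is -8.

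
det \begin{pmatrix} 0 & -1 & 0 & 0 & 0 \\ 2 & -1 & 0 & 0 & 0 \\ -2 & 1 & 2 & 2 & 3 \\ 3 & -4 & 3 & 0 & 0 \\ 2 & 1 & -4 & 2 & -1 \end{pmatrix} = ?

The matrix is block lower-triangular with a 2×2 block and a 3×3 block on the diagonal, so its determinant equals the product of the determinants of the diagonal blocks.
det of the 2×2 block = 2
det of the 3×3 block = 24
det = (2)·(24) = 48

48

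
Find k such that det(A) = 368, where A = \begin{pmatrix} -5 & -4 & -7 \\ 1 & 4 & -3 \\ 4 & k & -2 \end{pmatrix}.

k = -8

Expanding along the column containing k, det(A) is linear in k: det(A) = (-22)·k + (192).
Set (-22)·k + (192) = 368  ⇒  (-22)·k = 176  ⇒  k = -8.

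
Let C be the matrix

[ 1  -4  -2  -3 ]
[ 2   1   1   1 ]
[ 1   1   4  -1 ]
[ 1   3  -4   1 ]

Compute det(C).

Expand along row 1:
  + (1) · M_11   where M_11 = det([1 1 1; 1 4 -1; 3 -4 1]) = -20
  − (-4) · M_12   where M_12 = det([2 1 1; 1 4 -1; 1 -4 1]) = -10
  + (-2) · M_13   where M_13 = det([2 1 1; 1 1 -1; 1 3 1]) = 8
  − (-3) · M_14   where M_14 = det([2 1 1; 1 1 4; 1 3 -4]) = -22
det = (+1)·(1)·(-20) + (-1)·(-4)·(-10) + (+1)·(-2)·(8) + (-1)·(-3)·(-22) = -142

-142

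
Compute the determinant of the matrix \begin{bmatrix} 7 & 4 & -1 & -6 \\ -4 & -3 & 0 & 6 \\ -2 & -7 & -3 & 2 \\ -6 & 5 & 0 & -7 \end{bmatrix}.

The determinant is 663.

Expand along column 3 (it has 2 zeros):
  + (-1) · M_13   where M_13 = det([-4 -3 6; -2 -7 2; -6 5 -7]) = -390
  + (-3) · M_33   where M_33 = det([7 4 -6; -4 -3 6; -6 5 -7]) = -91
det = (+1)·(-1)·(-390) + (+1)·(-3)·(-91) = 663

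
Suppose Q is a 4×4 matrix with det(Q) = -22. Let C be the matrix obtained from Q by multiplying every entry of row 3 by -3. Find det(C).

Scaling one row by -3 multiplies the determinant by -3.
det(C) = (-3)·(-22) = 66

The determinant is 66.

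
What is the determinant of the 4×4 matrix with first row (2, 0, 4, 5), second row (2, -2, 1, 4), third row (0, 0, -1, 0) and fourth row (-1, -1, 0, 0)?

Expand along row 3 (it has 3 zeros):
  + (-1) · M_33   where M_33 = det([2 0 5; 2 -2 4; -1 -1 0]) = -12
det = (+1)·(-1)·(-12) = 12

12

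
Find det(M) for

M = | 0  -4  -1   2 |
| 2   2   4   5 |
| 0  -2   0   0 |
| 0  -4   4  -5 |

Expand along row 3 (it has 3 zeros):
  − (-2) · M_32   where M_32 = det([0 -1 2; 2 4 5; 0 4 -5]) = 6
det = (-1)·(-2)·(6) = 12

|M| = 12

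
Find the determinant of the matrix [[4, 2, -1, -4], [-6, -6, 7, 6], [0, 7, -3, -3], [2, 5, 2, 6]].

-1298

Expand along row 3 (it has 1 zero):
  − (7) · M_32   where M_32 = det([4 -1 -4; -6 7 6; 2 2 6]) = 176
  + (-3) · M_33   where M_33 = det([4 2 -4; -6 -6 6; 2 5 6]) = -96
  − (-3) · M_34   where M_34 = det([4 2 -1; -6 -6 7; 2 5 2]) = -118
det = (-1)·(7)·(176) + (+1)·(-3)·(-96) + (-1)·(-3)·(-118) = -1298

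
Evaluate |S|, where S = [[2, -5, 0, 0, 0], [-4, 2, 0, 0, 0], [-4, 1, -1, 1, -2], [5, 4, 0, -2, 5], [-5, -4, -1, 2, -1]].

-112

S is block lower-triangular with a 2×2 block and a 3×3 block on the diagonal, so its determinant equals the product of the determinants of the diagonal blocks.
det of the 2×2 block = -16
det of the 3×3 block = 7
det = (-16)·(7) = -112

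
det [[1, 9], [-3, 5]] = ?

det = 1·5 − 9·(-3) = 5 − (-27) = 32

The determinant is 32.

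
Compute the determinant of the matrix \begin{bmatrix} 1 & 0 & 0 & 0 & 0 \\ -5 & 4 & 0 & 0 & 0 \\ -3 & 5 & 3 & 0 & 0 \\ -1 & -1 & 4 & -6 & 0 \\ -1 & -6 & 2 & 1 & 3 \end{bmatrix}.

-216

The matrix is lower triangular, so the determinant is the product of the diagonal entries:
det = (1) · (4) · (3) · (-6) · (3) = -216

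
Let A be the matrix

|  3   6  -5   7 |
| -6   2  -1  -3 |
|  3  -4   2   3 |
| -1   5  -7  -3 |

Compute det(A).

Expand along row 1:
  + (3) · M_11   where M_11 = det([2 -1 -3; -4 2 3; 5 -7 -3]) = -27
  − (6) · M_12   where M_12 = det([-6 -1 -3; 3 2 3; -1 -7 -3]) = -39
  + (-5) · M_13   where M_13 = det([-6 2 -3; 3 -4 3; -1 5 -3]) = -3
  − (7) · M_14   where M_14 = det([-6 2 -1; 3 -4 2; -1 5 -7]) = -81
det = (+1)·(3)·(-27) + (-1)·(6)·(-39) + (+1)·(-5)·(-3) + (-1)·(7)·(-81) = 735

det(A) = 735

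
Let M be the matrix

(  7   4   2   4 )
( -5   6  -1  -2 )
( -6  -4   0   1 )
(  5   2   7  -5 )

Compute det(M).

-2400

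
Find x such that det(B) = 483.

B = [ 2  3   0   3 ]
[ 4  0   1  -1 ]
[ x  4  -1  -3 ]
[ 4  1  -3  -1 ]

Expanding along the column containing x, det(B) is linear in x: det(B) = (-15)·x + (348).
Set (-15)·x + (348) = 483  ⇒  (-15)·x = 135  ⇒  x = -9.

x = -9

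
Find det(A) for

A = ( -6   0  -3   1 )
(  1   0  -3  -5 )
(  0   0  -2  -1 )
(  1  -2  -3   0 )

det(A) = -74

Expand along column 2 (it has 3 zeros):
  + (-2) · M_42   where M_42 = det([-6 -3 1; 1 -3 -5; 0 -2 -1]) = 37
det = (+1)·(-2)·(37) = -74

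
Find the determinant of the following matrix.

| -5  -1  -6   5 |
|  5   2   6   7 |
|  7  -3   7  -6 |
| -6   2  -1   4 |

1385

Expand along row 1:
  + (-5) · M_11   where M_11 = det([2 6 7; -3 7 -6; 2 -1 4]) = -33
  − (-1) · M_12   where M_12 = det([5 6 7; 7 7 -6; -6 -1 4]) = 403
  + (-6) · M_13   where M_13 = det([5 2 7; 7 -3 -6; -6 2 4]) = -12
  − (5) · M_14   where M_14 = det([5 2 6; 7 -3 7; -6 2 -1]) = -149
det = (+1)·(-5)·(-33) + (-1)·(-1)·(403) + (+1)·(-6)·(-12) + (-1)·(5)·(-149) = 1385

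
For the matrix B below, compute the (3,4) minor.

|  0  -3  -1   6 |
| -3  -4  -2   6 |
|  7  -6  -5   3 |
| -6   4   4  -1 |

Delete row 3 and column 4; the remaining 3×3 submatrix is [0 -3 -1; -3 -4 -2; -6 4 4].
Its determinant is -36.

-36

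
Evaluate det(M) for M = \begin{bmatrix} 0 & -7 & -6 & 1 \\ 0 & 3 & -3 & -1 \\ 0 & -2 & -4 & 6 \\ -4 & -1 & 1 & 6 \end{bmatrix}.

928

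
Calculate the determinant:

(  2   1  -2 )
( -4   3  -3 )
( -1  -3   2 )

-25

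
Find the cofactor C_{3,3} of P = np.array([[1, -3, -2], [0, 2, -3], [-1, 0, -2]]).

2

Delete row 3 and column 3; the remaining 2×2 submatrix is [1 -3; 0 2].
Its determinant is 1·2 − (-3)·0 = 2.
The cofactor carries sign (−1)^(3+3) = +1, so C_{3,3} = +(2) = 2.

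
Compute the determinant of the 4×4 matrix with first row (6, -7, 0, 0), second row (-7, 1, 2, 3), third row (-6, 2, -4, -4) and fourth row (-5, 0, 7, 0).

The determinant is -1974.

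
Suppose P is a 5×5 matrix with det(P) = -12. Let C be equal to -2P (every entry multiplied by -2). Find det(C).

For a 5×5 matrix, det(-2P) = (-2)^5·det(P) = -32·det(P).
det(C) = (-32)·(-12) = 384

The determinant is 384.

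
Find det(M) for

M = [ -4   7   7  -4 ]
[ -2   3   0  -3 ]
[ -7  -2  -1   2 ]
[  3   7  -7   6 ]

Expand along row 2 (it has 1 zero):
  − (-2) · M_21   where M_21 = det([7 7 -4; -2 -1 2; 7 -7 6]) = 154
  + (3) · M_22   where M_22 = det([-4 7 -4; -7 -1 2; 3 -7 6]) = 96
  + (-3) · M_24   where M_24 = det([-4 7 7; -7 -2 -1; 3 7 -7]) = -749
det = (-1)·(-2)·(154) + (+1)·(3)·(96) + (+1)·(-3)·(-749) = 2843

|M| = 2843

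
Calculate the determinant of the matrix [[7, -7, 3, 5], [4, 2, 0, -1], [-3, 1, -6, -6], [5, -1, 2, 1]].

Expand along row 2 (it has 1 zero):
  − (4) · M_21   where M_21 = det([-7 3 5; 1 -6 -6; -1 2 1]) = -47
  + (2) · M_22   where M_22 = det([7 3 5; -3 -6 -6; 5 2 1]) = 81
  + (-1) · M_24   where M_24 = det([7 -7 3; -3 1 -6; 5 -1 2]) = 134
det = (-1)·(4)·(-47) + (+1)·(2)·(81) + (+1)·(-1)·(134) = 216

216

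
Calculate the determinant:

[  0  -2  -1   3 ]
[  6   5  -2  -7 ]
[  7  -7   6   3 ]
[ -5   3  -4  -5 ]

-912

Expand along row 1 (it has 1 zero):
  − (-2) · M_12   where M_12 = det([6 -2 -7; 7 6 3; -5 -4 -5]) = -162
  + (-1) · M_13   where M_13 = det([6 5 -7; 7 -7 3; -5 3 -5]) = 354
  − (3) · M_14   where M_14 = det([6 5 -2; 7 -7 6; -5 3 -4]) = 78
det = (-1)·(-2)·(-162) + (+1)·(-1)·(354) + (-1)·(3)·(78) = -912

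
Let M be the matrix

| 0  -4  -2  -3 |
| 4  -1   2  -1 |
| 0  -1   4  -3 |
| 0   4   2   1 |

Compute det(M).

The determinant is -144.

Expand along column 1 (it has 3 zeros):
  − (4) · M_21   where M_21 = det([-4 -2 -3; -1 4 -3; 4 2 1]) = 36
det = (-1)·(4)·(36) = -144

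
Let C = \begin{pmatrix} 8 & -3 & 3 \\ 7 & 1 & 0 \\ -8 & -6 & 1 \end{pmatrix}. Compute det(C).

Expand along column 3:
  + 3 · |7 1; -8 -6| = 3·(-42 − (-8)) = -102
  + 1 · |8 -3; 7 1| = 1·(8 − (-21)) = 29
Sum: (-102) + (29) = -73

|C| = -73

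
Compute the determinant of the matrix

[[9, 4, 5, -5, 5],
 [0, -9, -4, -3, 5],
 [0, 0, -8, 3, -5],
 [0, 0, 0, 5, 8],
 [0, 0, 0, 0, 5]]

The determinant is 16200.

The matrix is upper triangular, so the determinant is the product of the diagonal entries:
det = (9) · (-9) · (-8) · (5) · (5) = 16200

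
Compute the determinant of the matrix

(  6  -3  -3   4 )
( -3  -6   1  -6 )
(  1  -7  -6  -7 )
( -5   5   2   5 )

1722

Expand along row 1:
  + (6) · M_11   where M_11 = det([-6 1 -6; -7 -6 -7; 5 2 5]) = 0
  − (-3) · M_12   where M_12 = det([-3 1 -6; 1 -6 -7; -5 2 5]) = 246
  + (-3) · M_13   where M_13 = det([-3 -6 -6; 1 -7 -7; -5 5 5]) = 0
  − (4) · M_14   where M_14 = det([-3 -6 1; 1 -7 -6; -5 5 2]) = -246
det = (+1)·(6)·(0) + (-1)·(-3)·(246) + (+1)·(-3)·(0) + (-1)·(4)·(-246) = 1722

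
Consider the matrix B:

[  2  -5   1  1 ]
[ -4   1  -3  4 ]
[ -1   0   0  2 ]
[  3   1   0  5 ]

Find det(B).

Expand along row 3 (it has 2 zeros):
  + (-1) · M_31   where M_31 = det([-5 1 1; 1 -3 4; 1 0 5]) = 77
  − (2) · M_34   where M_34 = det([2 -5 1; -4 1 -3; 3 1 0]) = 44
det = (+1)·(-1)·(77) + (-1)·(2)·(44) = -165

The determinant is -165.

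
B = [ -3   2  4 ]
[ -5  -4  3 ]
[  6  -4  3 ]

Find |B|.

det(B) = 242

Expand along row 1:
  + (-3) · |-4 3; -4 3| = (-3)·(-12 − (-12)) = 0
  − 2 · |-5 3; 6 3| = −2·(-15 − 18) = 66
  + 4 · |-5 -4; 6 -4| = 4·(20 − (-24)) = 176
Sum: (0) + (66) + (176) = 242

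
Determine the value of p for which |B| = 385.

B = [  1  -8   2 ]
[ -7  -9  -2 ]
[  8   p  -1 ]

Expanding along the row containing p, det(B) is linear in p: det(B) = (-12)·p + (337).
Set (-12)·p + (337) = 385  ⇒  (-12)·p = 48  ⇒  p = -4.

p = -4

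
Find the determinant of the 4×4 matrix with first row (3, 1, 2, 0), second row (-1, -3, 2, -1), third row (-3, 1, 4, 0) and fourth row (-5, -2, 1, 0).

The determinant is -32.

Expand along column 4 (it has 3 zeros):
  + (-1) · M_24   where M_24 = det([3 1 2; -3 1 4; -5 -2 1]) = 32
det = (+1)·(-1)·(32) = -32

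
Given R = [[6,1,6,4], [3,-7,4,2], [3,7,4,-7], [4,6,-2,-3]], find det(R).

Expand along row 1:
  + (6) · M_11   where M_11 = det([-7 4 2; 7 4 -7; 6 -2 -3]) = 22
  − (1) · M_12   where M_12 = det([3 4 2; 3 4 -7; 4 -2 -3]) = -198
  + (6) · M_13   where M_13 = det([3 -7 2; 3 7 -7; 4 6 -3]) = 176
  − (4) · M_14   where M_14 = det([3 -7 4; 3 7 4; 4 6 -2]) = -308
det = (+1)·(6)·(22) + (-1)·(1)·(-198) + (+1)·(6)·(176) + (-1)·(4)·(-308) = 2618

The determinant is 2618.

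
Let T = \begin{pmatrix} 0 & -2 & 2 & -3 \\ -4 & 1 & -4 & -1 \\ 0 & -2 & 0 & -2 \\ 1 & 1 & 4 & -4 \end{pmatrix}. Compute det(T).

Expand along row 3 (it has 2 zeros):
  − (-2) · M_32   where M_32 = det([0 2 -3; -4 -4 -1; 1 4 -4]) = 2
  − (-2) · M_34   where M_34 = det([0 -2 2; -4 1 -4; 1 1 4]) = -34
det = (-1)·(-2)·(2) + (-1)·(-2)·(-34) = -64

-64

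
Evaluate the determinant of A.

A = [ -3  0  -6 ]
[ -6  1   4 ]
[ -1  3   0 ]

Expand along row 1:
  + (-3) · |1 4; 3 0| = (-3)·(0 − 12) = 36
  + (-6) · |-6 1; -1 3| = (-6)·(-18 − (-1)) = 102
Sum: (36) + (102) = 138

det(A) = 138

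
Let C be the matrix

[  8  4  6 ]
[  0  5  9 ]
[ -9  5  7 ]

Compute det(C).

Expand along column 1:
  + 8 · |5 9; 5 7| = 8·(35 − 45) = -80
  + (-9) · |4 6; 5 9| = (-9)·(36 − 30) = -54
Sum: (-80) + (-54) = -134

det(C) = -134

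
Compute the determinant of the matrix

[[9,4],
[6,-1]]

-33

det = 9·(-1) − 4·6 = -9 − 24 = -33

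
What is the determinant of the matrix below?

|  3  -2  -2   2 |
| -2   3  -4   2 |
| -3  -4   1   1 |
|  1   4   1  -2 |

-33

Expand along row 1:
  + (3) · M_11   where M_11 = det([3 -4 2; -4 1 1; 4 1 -2]) = -9
  − (-2) · M_12   where M_12 = det([-2 -4 2; -3 1 1; 1 1 -2]) = 18
  + (-2) · M_13   where M_13 = det([-2 3 2; -3 -4 1; 1 4 -2]) = -39
  − (2) · M_14   where M_14 = det([-2 3 -4; -3 -4 1; 1 4 1]) = 60
det = (+1)·(3)·(-9) + (-1)·(-2)·(18) + (+1)·(-2)·(-39) + (-1)·(2)·(60) = -33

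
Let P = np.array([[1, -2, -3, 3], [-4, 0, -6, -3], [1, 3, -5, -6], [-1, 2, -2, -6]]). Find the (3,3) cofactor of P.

24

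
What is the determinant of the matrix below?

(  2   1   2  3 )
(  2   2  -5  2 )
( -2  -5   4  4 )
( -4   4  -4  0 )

Expand along row 4 (it has 1 zero):
  − (-4) · M_41   where M_41 = det([1 2 3; 2 -5 2; -5 4 4]) = -115
  + (4) · M_42   where M_42 = det([2 2 3; 2 -5 2; -2 4 4]) = -86
  − (-4) · M_43   where M_43 = det([2 1 3; 2 2 2; -2 -5 4]) = 6
det = (-1)·(-4)·(-115) + (+1)·(4)·(-86) + (-1)·(-4)·(6) = -780

The determinant is -780.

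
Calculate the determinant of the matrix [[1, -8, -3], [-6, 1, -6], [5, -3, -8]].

The determinant is 559.

Expand along row 1:
  + 1 · |1 -6; -3 -8| = 1·(-8 − 18) = -26
  − (-8) · |-6 -6; 5 -8| = −(-8)·(48 − (-30)) = 624
  + (-3) · |-6 1; 5 -3| = (-3)·(18 − 5) = -39
Sum: (-26) + (624) + (-39) = 559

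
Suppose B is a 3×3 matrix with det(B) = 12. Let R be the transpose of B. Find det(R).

The determinant is 12.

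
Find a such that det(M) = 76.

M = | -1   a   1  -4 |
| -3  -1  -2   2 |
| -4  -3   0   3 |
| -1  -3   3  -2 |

Expanding along the column containing a, det(M) is linear in a: det(M) = (-25)·a + (-49).
Set (-25)·a + (-49) = 76  ⇒  (-25)·a = 125  ⇒  a = -5.

-5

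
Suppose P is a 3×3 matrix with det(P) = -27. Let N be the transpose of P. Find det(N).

det(Pᵀ) = det(P).
det(N) = (1)·(-27) = -27

-27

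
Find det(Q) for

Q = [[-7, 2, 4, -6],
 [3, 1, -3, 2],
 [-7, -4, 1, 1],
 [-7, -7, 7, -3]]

det(Q) = -195

Expand along row 1:
  + (-7) · M_11   where M_11 = det([1 -3 2; -4 1 1; -7 7 -3]) = 5
  − (2) · M_12   where M_12 = det([3 -3 2; -7 1 1; -7 7 -3]) = -30
  + (4) · M_13   where M_13 = det([3 1 2; -7 -4 1; -7 -7 -3]) = 71
  − (-6) · M_14   where M_14 = det([3 1 -3; -7 -4 1; -7 -7 7]) = -84
det = (+1)·(-7)·(5) + (-1)·(2)·(-30) + (+1)·(4)·(71) + (-1)·(-6)·(-84) = -195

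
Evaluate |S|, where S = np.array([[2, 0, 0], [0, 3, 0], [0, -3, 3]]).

S is lower triangular, so det(S) is the product of the diagonal entries:
det = (2) · (3) · (3) = 18

18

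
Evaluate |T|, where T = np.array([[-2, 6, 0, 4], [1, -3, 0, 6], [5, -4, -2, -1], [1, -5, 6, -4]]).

det(T) = -992

Expand along column 3 (it has 2 zeros):
  + (-2) · M_33   where M_33 = det([-2 6 4; 1 -3 6; 1 -5 -4]) = -32
  − (6) · M_43   where M_43 = det([-2 6 4; 1 -3 6; 5 -4 -1]) = 176
det = (+1)·(-2)·(-32) + (-1)·(6)·(176) = -992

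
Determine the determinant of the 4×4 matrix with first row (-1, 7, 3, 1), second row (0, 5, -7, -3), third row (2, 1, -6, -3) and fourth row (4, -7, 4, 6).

-557

Expand along row 2 (it has 1 zero):
  + (5) · M_22   where M_22 = det([-1 3 1; 2 -6 -3; 4 4 6]) = -16
  − (-7) · M_23   where M_23 = det([-1 7 1; 2 1 -3; 4 -7 6]) = -171
  + (-3) · M_24   where M_24 = det([-1 7 3; 2 1 -6; 4 -7 4]) = -240
det = (+1)·(5)·(-16) + (-1)·(-7)·(-171) + (+1)·(-3)·(-240) = -557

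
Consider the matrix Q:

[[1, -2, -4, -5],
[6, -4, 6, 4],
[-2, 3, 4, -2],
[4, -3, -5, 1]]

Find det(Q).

|Q| = -480

Expand along row 1:
  + (1) · M_11   where M_11 = det([-4 6 4; 3 4 -2; -3 -5 1]) = 30
  − (-2) · M_12   where M_12 = det([6 6 4; -2 4 -2; 4 -5 1]) = -96
  + (-4) · M_13   where M_13 = det([6 -4 4; -2 3 -2; 4 -3 1]) = -18
  − (-5) · M_14   where M_14 = det([6 -4 6; -2 3 4; 4 -3 -5]) = -78
det = (+1)·(1)·(30) + (-1)·(-2)·(-96) + (+1)·(-4)·(-18) + (-1)·(-5)·(-78) = -480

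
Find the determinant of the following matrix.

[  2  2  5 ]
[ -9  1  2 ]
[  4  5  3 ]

Expand along row 1:
  + 2 · |1 2; 5 3| = 2·(3 − 10) = -14
  − 2 · |-9 2; 4 3| = −2·(-27 − 8) = 70
  + 5 · |-9 1; 4 5| = 5·(-45 − 4) = -245
Sum: (-14) + (70) + (-245) = -189

-189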